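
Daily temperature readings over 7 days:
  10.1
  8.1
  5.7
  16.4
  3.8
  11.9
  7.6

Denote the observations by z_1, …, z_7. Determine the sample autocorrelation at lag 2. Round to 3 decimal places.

0.340

Mean z̄ = (10.1 + 8.1 + 5.7 + 16.4 + 3.8 + 11.9 + 7.6)/7 = 9.0857
Deviations from mean: 1.0143, -0.9857, -3.3857, 7.3143, -5.2857, 2.8143, -1.4857
Numerator Σ_{t=1}^{5}(z_t−z̄)(z_{t+2}−z̄) = 35.6896
Denominator Σ(z_t−z̄)² = 105.0286
r_2 = 35.6896 / 105.0286 = 0.340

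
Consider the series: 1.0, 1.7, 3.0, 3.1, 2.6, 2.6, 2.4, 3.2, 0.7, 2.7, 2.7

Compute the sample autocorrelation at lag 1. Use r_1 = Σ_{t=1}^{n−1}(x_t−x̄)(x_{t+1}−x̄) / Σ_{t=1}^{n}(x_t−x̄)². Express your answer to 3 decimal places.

Mean x̄ = (1.0 + 1.7 + 3.0 + 3.1 + 2.6 + 2.6 + 2.4 + 3.2 + 0.7 + 2.7 + 2.7)/11 = 2.3364
Numerator Σ_{t=1}^{10}(x_t−x̄)(x_{t+1}−x̄) = -0.5986
Denominator Σ(x_t−x̄)² = 7.0455
r_1 = -0.5986 / 7.0455 = -0.085

-0.085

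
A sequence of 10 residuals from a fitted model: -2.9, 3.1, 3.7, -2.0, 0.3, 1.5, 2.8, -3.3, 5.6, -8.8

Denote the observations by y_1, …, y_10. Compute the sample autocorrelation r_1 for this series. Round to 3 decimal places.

Mean ȳ = (-2.9 + 3.1 + 3.7 − 2.0 + 0.3 + 1.5 + 2.8 − 3.3 + 5.6 − 8.8)/10 = 0.0000
Numerator Σ_{t=1}^{9}(y_t−ȳ)(y_{t+1}−ȳ) = -77.8700
Denominator Σ(y_t−ȳ)² = 165.5800
r_1 = -77.8700 / 165.5800 = -0.470

-0.470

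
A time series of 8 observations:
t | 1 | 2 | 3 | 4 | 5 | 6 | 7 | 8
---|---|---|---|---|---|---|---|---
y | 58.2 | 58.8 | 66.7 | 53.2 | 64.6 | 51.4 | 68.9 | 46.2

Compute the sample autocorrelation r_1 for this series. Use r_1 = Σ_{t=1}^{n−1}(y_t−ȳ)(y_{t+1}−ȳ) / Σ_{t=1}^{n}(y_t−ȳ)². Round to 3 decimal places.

-0.720

Mean ȳ = (58.2 + 58.8 + 66.7 + 53.2 + 64.6 + 51.4 + 68.9 + 46.2)/8 = 58.5000
Σ(y_t−ȳ)(y_{t+1}−ȳ) = (-0.0900) + (2.4600) + (-43.4600) + (-32.3300) + (-43.3100) + (-73.8400) + (-127.9200) = -318.4900
Denominator Σ(y_t−ȳ)² = 442.5800
r_1 = -318.4900 / 442.5800 = -0.720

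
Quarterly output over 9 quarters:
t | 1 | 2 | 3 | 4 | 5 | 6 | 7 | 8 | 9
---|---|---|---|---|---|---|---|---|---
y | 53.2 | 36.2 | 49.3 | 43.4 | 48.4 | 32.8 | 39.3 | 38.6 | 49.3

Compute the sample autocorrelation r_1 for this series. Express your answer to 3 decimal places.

Mean ȳ = (53.2 + 36.2 + 49.3 + 43.4 + 48.4 + 32.8 + 39.3 + 38.6 + 49.3)/9 = 43.3889
Numerator Σ_{t=1}^{8}(y_t−ȳ)(y_{t+1}−ȳ) = -131.3957
Denominator Σ(y_t−ȳ)² = 394.7089
r_1 = -131.3957 / 394.7089 = -0.333

-0.333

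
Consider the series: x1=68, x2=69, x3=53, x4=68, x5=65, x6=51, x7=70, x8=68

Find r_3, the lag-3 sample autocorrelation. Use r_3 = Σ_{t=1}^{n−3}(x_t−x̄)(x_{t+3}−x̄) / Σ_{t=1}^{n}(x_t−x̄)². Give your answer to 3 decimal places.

0.480

Mean x̄ = (68 + 69 + 53 + 68 + 65 + 51 + 70 + 68)/8 = 64.0000
Numerator Σ_{t=1}^{5}(x_t−x̄)(x_{t+3}−x̄) = 192.0000
Denominator Σ(x_t−x̄)² = 400.0000
r_3 = 192.0000 / 400.0000 = 0.480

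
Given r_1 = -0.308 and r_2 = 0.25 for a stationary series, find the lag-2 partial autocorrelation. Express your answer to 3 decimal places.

0.171

φ_{22} = (r_2 − r_1²) / (1 − r_1²)
r_1² = (-0.308)² = 0.094864
Numerator = 0.25 − 0.0949 = 0.1551; denominator = 1 − 0.0949 = 0.9051
φ_{22} = 0.1551 / 0.9051 = 0.171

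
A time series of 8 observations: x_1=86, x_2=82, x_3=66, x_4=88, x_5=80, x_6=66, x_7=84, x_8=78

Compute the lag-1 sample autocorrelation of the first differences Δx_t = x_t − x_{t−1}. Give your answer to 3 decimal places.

First differences Δx: -4, -16, 22, -8, -14, 18, -6
Mean of differences = -1.1429
Numerator Σ(Δx_t−Δx̄)(Δx_{t+1}−Δx̄) = -711.0204
Denominator Σ(Δx_t−Δx̄)² = 1366.8571
r_1(Δx) = -711.0204 / 1366.8571 = -0.520

-0.520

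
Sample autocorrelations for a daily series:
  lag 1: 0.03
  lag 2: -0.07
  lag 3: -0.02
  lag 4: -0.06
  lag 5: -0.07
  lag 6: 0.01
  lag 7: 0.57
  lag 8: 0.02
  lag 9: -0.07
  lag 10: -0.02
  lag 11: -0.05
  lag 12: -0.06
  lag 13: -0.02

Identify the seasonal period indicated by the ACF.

The largest autocorrelation is r_7 = 0.57; the remaining lags stay at or below 0.03.
The dominant spike at lag 7 indicates a seasonal period of 7.

7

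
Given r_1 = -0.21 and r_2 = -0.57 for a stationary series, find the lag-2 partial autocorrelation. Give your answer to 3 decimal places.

φ_{22} = (r_2 − r_1²) / (1 − r_1²)
r_1² = (-0.21)² = 0.0441
Numerator = -0.57 − 0.0441 = -0.6141; denominator = 1 − 0.0441 = 0.9559
φ_{22} = -0.6141 / 0.9559 = -0.642

-0.642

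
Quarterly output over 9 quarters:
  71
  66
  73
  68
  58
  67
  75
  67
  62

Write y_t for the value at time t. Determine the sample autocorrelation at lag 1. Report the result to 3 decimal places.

-0.069

Mean ȳ = (71 + 66 + 73 + 68 + 58 + 67 + 75 + 67 + 62)/9 = 67.4444
Numerator Σ_{t=1}^{8}(y_t−ȳ)(y_{t+1}−ȳ) = -15.4198
Denominator Σ(y_t−ȳ)² = 222.2222
r_1 = -15.4198 / 222.2222 = -0.069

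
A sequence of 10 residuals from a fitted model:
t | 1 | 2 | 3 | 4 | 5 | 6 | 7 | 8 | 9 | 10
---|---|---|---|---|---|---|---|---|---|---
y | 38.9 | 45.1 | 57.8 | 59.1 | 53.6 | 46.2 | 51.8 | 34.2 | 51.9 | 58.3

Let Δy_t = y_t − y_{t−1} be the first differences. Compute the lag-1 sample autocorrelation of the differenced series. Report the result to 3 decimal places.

First differences Δy: 6.2, 12.7, 1.3, -5.5, -7.4, 5.6, -17.6, 17.7, 6.4
Mean of differences = 2.1556
Numerator Σ(Δy_t−Δȳ)(Δy_{t+1}−Δȳ) = -228.7442
Denominator Σ(Δy_t−Δȳ)² = 939.9822
r_1(Δy) = -228.7442 / 939.9822 = -0.243

-0.243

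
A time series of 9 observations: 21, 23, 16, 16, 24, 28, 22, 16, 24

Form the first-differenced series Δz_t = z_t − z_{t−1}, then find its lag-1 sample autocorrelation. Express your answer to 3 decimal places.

-0.058

First differences Δz: 2, -7, 0, 8, 4, -6, -6, 8
Mean of differences = 0.3750
Numerator Σ(Δz_t−Δz̄)(Δz_{t+1}−Δz̄) = -15.5156
Denominator Σ(Δz_t−Δz̄)² = 267.8750
r_1(Δz) = -15.5156 / 267.8750 = -0.058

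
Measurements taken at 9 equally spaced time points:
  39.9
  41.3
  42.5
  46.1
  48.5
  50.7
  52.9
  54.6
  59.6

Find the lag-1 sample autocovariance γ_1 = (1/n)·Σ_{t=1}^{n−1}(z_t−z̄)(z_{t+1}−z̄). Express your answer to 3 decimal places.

Mean z̄ = (39.9 + 41.3 + 42.5 + 46.1 + 48.5 + 50.7 + 52.9 + 54.6 + 59.6)/9 = 48.4556
Σ_{t=1}^{8}(z_t−z̄)(z_{t+1}−z̄) = 223.6191
γ_1 = 223.6191 / 9 = 24.847

24.847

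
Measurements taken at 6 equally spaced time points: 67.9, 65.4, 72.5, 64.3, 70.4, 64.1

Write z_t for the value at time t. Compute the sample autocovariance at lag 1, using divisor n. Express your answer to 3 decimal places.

Mean z̄ = (67.9 + 65.4 + 72.5 + 64.3 + 70.4 + 64.1)/6 = 67.4333
Deviations: 0.4667, -2.0333, 5.0667, -3.1333, 2.9667, -3.3333
Σ_{t=1}^{5}(z_t−z̄)(z_{t+1}−z̄) = -46.3111
γ_1 = -46.3111 / 6 = -7.719

-7.719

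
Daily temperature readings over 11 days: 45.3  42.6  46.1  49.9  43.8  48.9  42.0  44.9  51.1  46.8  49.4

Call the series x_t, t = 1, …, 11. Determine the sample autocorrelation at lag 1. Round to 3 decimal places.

-0.209

Mean x̄ = (45.3 + 42.6 + 46.1 + 49.9 + 43.8 + 48.9 + 42.0 + 44.9 + 51.1 + 46.8 + 49.4)/11 = 46.4364
Numerator Σ_{t=1}^{10}(x_t−x̄)(x_{t+1}−x̄) = -19.6468
Denominator Σ(x_t−x̄)² = 93.8455
r_1 = -19.6468 / 93.8455 = -0.209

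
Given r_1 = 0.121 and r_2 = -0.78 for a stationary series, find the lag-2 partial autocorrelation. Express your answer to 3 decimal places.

-0.806

φ_{22} = (r_2 − r_1²) / (1 − r_1²)
r_1² = (0.121)² = 0.014641
Numerator = -0.78 − 0.0146 = -0.7946; denominator = 1 − 0.0146 = 0.9854
φ_{22} = -0.7946 / 0.9854 = -0.806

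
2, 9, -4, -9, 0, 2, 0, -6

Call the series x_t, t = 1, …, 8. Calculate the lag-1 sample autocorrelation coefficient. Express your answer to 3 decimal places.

0.073

Mean x̄ = (2 + 9 − 4 − 9 + 0 + 2 + 0 − 6)/8 = -0.7500
Numerator Σ_{t=1}^{7}(x_t−x̄)(x_{t+1}−x̄) = 15.9375
Denominator Σ(x_t−x̄)² = 217.5000
r_1 = 15.9375 / 217.5000 = 0.073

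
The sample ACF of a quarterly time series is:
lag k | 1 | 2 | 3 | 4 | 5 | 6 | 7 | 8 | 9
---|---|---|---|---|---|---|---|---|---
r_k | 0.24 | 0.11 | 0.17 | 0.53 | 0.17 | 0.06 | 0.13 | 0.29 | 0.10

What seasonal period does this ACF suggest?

The largest autocorrelation is r_4 = 0.53, with a weaker echo at lag 8 (0.29); the remaining lags stay at or below 0.24. The elevated value at lag 1 (0.24), dropping to 0.11 at lag 2, reflects decaying short-term dependence rather than seasonality.
The dominant spike at lag 4 indicates a seasonal period of 4.

4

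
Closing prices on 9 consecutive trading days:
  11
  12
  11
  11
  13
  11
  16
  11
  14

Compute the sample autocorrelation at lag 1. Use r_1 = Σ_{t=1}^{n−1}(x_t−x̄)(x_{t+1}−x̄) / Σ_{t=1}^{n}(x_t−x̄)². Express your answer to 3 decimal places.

-0.441

Mean x̄ = (11 + 12 + 11 + 11 + 13 + 11 + 16 + 11 + 14)/9 = 12.2222
Numerator Σ_{t=1}^{8}(x_t−x̄)(x_{t+1}−x̄) = -11.2716
Denominator Σ(x_t−x̄)² = 25.5556
r_1 = -11.2716 / 25.5556 = -0.441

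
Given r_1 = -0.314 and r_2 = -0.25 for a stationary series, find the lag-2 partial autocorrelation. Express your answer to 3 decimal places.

φ_{22} = (r_2 − r_1²) / (1 − r_1²)
r_1² = (-0.314)² = 0.098596
Numerator = -0.25 − 0.0986 = -0.3486; denominator = 1 − 0.0986 = 0.9014
φ_{22} = -0.3486 / 0.9014 = -0.387

-0.387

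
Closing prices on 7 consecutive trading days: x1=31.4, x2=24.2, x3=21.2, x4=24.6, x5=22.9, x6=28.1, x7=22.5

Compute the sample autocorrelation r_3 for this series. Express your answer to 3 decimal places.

Mean x̄ = (31.4 + 24.2 + 21.2 + 24.6 + 22.9 + 28.1 + 22.5)/7 = 24.9857
Numerator Σ_{t=1}^{4}(x_t−x̄)(x_{t+3}−x̄) = -11.6663
Denominator Σ(x_t−x̄)² = 76.4686
r_3 = -11.6663 / 76.4686 = -0.153

-0.153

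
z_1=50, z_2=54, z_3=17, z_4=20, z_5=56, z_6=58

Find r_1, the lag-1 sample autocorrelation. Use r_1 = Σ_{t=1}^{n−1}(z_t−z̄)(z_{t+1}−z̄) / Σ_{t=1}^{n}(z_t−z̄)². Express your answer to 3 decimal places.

Mean z̄ = (50 + 54 + 17 + 20 + 56 + 58)/6 = 42.5000
Deviations from mean: 7.5000, 11.5000, -25.5000, -22.5000, 13.5000, 15.5000
Σ(z_t−z̄)(z_{t+1}−z̄) = (86.2500) + (-293.2500) + (573.7500) + (-303.7500) + (209.2500) = 272.2500
Denominator Σ(z_t−z̄)² = 1767.5000
r_1 = 272.2500 / 1767.5000 = 0.154

0.154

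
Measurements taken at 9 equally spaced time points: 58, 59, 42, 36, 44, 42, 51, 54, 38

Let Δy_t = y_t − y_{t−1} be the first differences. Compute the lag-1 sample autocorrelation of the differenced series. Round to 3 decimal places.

First differences Δy: 1, -17, -6, 8, -2, 9, 3, -16
Mean of differences = -2.5000
Numerator Σ(Δy_t−Δȳ)(Δy_{t+1}−Δȳ) = -36.7500
Denominator Σ(Δy_t−Δȳ)² = 690.0000
r_1(Δy) = -36.7500 / 690.0000 = -0.053

-0.053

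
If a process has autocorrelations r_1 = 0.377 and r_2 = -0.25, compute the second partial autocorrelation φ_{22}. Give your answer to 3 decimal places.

-0.457

φ_{22} = (r_2 − r_1²) / (1 − r_1²)
r_1² = (0.377)² = 0.142129
Numerator = -0.25 − 0.1421 = -0.3921; denominator = 1 − 0.1421 = 0.8579
φ_{22} = -0.3921 / 0.8579 = -0.457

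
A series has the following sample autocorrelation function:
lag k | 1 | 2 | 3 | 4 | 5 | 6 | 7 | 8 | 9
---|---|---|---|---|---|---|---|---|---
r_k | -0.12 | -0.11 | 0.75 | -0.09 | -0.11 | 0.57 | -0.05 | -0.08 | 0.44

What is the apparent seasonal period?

3

The largest autocorrelation is r_3 = 0.75, with weaker echoes at lags 6 (0.57) and 9 (0.44); the remaining lags stay at or below -0.05.
The dominant spike at lag 3 indicates a seasonal period of 3.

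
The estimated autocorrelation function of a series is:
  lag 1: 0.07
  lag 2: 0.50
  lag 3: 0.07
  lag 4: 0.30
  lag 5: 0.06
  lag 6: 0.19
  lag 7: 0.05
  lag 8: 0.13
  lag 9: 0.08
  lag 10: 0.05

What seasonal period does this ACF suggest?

The largest autocorrelation is r_2 = 0.50, with weaker echoes at lags 4 (0.30) and 6 (0.19); the remaining lags stay at or below 0.13.
The dominant spike at lag 2 indicates a seasonal period of 2.

2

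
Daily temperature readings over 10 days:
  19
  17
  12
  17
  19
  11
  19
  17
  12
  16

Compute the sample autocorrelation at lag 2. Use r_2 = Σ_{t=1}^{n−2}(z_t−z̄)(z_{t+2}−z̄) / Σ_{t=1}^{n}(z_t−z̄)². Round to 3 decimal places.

Mean z̄ = (19 + 17 + 12 + 17 + 19 + 11 + 19 + 17 + 12 + 16)/10 = 15.9000
Numerator Σ_{t=1}^{8}(z_t−z̄)(z_{t+2}−z̄) = -36.1200
Denominator Σ(z_t−z̄)² = 86.9000
r_2 = -36.1200 / 86.9000 = -0.416

-0.416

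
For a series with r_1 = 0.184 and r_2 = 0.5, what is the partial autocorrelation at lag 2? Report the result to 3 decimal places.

0.482

φ_{22} = (r_2 − r_1²) / (1 − r_1²)
r_1² = (0.184)² = 0.033856
Numerator = 0.5 − 0.0339 = 0.4661; denominator = 1 − 0.0339 = 0.9661
φ_{22} = 0.4661 / 0.9661 = 0.482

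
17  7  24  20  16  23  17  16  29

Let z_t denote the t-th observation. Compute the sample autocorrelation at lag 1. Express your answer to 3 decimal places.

-0.258

Mean z̄ = (17 + 7 + 24 + 20 + 16 + 23 + 17 + 16 + 29)/9 = 18.7778
Numerator Σ_{t=1}^{8}(z_t−z̄)(z_{t+1}−z̄) = -80.2716
Denominator Σ(z_t−z̄)² = 311.5556
r_1 = -80.2716 / 311.5556 = -0.258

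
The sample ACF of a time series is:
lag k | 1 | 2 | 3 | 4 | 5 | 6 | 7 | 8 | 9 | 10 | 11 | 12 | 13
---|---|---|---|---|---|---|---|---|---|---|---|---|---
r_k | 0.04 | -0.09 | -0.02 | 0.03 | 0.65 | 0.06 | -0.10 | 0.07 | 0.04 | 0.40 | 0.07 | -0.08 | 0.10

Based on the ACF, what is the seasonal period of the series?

5

The largest autocorrelation is r_5 = 0.65, with a weaker echo at lag 10 (0.40); the remaining lags stay at or below 0.10.
The dominant spike at lag 5 indicates a seasonal period of 5.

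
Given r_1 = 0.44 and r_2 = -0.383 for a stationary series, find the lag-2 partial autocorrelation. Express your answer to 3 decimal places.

φ_{22} = (r_2 − r_1²) / (1 − r_1²)
r_1² = (0.44)² = 0.1936
Numerator = -0.383 − 0.1936 = -0.5766; denominator = 1 − 0.1936 = 0.8064
φ_{22} = -0.5766 / 0.8064 = -0.715

-0.715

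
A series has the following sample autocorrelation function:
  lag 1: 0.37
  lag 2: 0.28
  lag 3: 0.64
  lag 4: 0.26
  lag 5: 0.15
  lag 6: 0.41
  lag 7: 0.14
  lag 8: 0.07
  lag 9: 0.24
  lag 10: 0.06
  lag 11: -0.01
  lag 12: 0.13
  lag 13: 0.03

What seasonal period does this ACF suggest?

The largest autocorrelation is r_3 = 0.64, with a weaker echo at lag 6 (0.41); the remaining lags stay at or below 0.37. The elevated value at lag 1 (0.37), dropping to 0.28 at lag 2, reflects decaying short-term dependence rather than seasonality.
The dominant spike at lag 3 indicates a seasonal period of 3.

3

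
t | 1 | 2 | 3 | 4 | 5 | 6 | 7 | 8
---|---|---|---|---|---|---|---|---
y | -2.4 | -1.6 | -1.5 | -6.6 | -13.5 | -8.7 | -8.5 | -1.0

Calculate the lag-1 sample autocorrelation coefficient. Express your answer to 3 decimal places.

Mean ȳ = (-2.4 − 1.6 − 1.5 − 6.6 − 13.5 − 8.7 − 8.5 − 1.0)/8 = -5.4750
Σ(y_t−ȳ)(y_{t+1}−ȳ) = (11.9156) + (15.4031) + (-4.4719) + (9.0281) + (25.8806) + (9.7556) + (-13.5369) = 53.9744
Denominator Σ(y_t−ȳ)² = 145.5150
r_1 = 53.9744 / 145.5150 = 0.371

0.371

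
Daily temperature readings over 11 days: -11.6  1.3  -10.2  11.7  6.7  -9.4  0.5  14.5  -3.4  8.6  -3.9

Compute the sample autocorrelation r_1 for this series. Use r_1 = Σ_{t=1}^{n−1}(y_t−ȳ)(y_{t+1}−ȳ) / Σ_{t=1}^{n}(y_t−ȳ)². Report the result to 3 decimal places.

-0.306

Mean ȳ = (-11.6 + 1.3 − 10.2 + 11.7 + 6.7 − 9.4 + 0.5 + 14.5 − 3.4 + 8.6 − 3.9)/11 = 0.4364
Numerator Σ_{t=1}^{10}(y_t−ȳ)(y_{t+1}−ȳ) = -250.8486
Denominator Σ(y_t−ȳ)² = 819.5655
r_1 = -250.8486 / 819.5655 = -0.306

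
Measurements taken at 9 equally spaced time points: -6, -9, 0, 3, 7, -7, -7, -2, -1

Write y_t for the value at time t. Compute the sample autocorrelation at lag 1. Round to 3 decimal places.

0.216

Mean ȳ = (-6 − 9 + 0 + 3 + 7 − 7 − 7 − 2 − 1)/9 = -2.4444
Numerator Σ_{t=1}^{8}(y_t−ȳ)(y_{t+1}−ȳ) = 48.3580
Denominator Σ(y_t−ȳ)² = 224.2222
r_1 = 48.3580 / 224.2222 = 0.216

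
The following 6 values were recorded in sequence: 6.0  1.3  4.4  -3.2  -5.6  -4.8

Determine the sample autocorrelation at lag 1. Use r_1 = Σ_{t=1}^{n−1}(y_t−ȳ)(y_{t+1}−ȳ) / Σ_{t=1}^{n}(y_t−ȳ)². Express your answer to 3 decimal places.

Mean ȳ = (6.0 + 1.3 + 4.4 − 3.2 − 5.6 − 4.8)/6 = -0.3167
Numerator Σ_{t=1}^{5}(y_t−ȳ)(y_{t+1}−ȳ) = 43.1581
Denominator Σ(y_t−ȳ)² = 121.0883
r_1 = 43.1581 / 121.0883 = 0.356

0.356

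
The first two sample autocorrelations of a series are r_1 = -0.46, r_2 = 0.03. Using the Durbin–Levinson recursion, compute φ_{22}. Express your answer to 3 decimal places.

φ_{22} = (r_2 − r_1²) / (1 − r_1²)
r_1² = (-0.46)² = 0.2116
Numerator = 0.03 − 0.2116 = -0.1816; denominator = 1 − 0.2116 = 0.7884
φ_{22} = -0.1816 / 0.7884 = -0.230

-0.230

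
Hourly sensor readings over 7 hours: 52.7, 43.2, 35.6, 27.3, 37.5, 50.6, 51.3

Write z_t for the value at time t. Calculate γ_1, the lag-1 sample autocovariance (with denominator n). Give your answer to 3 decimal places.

Mean z̄ = (52.7 + 43.2 + 35.6 + 27.3 + 37.5 + 50.6 + 51.3)/7 = 42.6000
Σ_{t=1}^{6}(z_t−z̄)(z_{t+1}−z̄) = 215.7900
γ_1 = 215.7900 / 7 = 30.827

30.827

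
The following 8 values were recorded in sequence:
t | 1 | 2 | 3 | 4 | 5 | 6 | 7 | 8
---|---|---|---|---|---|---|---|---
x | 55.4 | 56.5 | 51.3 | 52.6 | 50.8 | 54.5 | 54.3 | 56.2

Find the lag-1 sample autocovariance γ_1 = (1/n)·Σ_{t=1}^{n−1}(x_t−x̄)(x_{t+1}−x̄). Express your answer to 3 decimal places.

0.502

Mean x̄ = (55.4 + 56.5 + 51.3 + 52.6 + 50.8 + 54.5 + 54.3 + 56.2)/8 = 53.9500
Σ_{t=1}^{7}(x_t−x̄)(x_{t+1}−x̄) = 4.0175
γ_1 = 4.0175 / 8 = 0.502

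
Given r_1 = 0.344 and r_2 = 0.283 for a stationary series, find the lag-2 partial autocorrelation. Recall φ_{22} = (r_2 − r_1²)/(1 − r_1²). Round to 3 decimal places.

φ_{22} = (r_2 − r_1²) / (1 − r_1²)
r_1² = (0.344)² = 0.118336
Numerator = 0.283 − 0.1183 = 0.1647; denominator = 1 − 0.1183 = 0.8817
φ_{22} = 0.1647 / 0.8817 = 0.187

0.187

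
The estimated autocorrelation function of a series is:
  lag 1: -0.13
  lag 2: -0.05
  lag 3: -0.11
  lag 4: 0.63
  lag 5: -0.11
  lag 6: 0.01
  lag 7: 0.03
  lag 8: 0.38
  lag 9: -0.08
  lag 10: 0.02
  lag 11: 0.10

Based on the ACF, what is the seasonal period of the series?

4

The largest autocorrelation is r_4 = 0.63, with a weaker echo at lag 8 (0.38); the remaining lags stay at or below 0.10.
The dominant spike at lag 4 indicates a seasonal period of 4.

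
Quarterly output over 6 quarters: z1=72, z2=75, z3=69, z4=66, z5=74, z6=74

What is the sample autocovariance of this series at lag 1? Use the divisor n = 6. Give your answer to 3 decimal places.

Mean z̄ = (72 + 75 + 69 + 66 + 74 + 74)/6 = 71.6667
Σ_{t=1}^{5}(z_t−z̄)(z_{t+1}−z̄) = -0.4444
γ_1 = -0.4444 / 6 = -0.074

-0.074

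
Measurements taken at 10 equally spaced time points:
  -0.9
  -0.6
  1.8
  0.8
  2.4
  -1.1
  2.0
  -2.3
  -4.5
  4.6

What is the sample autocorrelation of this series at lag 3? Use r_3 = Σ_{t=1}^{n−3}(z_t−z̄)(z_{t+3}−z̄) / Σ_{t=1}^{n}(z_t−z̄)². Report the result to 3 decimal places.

0.081

Mean z̄ = (-0.9 − 0.6 + 1.8 + 0.8 + 2.4 − 1.1 + 2.0 − 2.3 − 4.5 + 4.6)/10 = 0.2200
Σ(z_t−z̄)(z_{t+3}−z̄) = (-0.6496) + (-1.7876) + (-2.0856) + (1.0324) + (-5.4936) + (6.2304) + (7.7964) = 5.0428
Denominator Σ(z_t−z̄)² = 62.2360
r_3 = 5.0428 / 62.2360 = 0.081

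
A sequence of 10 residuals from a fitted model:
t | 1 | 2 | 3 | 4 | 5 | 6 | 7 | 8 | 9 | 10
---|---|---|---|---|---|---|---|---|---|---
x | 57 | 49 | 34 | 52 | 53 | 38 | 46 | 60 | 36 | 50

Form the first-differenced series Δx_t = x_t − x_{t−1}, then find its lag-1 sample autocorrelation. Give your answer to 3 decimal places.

First differences Δx: -8, -15, 18, 1, -15, 8, 14, -24, 14
Mean of differences = -0.7778
Numerator Σ(Δx_t−Δx̄)(Δx_{t+1}−Δx̄) = -837.7160
Denominator Σ(Δx_t−Δx̄)² = 1865.5556
r_1(Δx) = -837.7160 / 1865.5556 = -0.449

-0.449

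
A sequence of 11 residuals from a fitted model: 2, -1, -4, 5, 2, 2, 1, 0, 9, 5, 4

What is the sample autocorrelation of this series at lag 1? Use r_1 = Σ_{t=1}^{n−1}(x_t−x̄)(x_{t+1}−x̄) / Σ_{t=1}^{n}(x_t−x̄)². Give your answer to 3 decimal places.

0.122

Mean x̄ = (2 − 1 − 4 + 5 + 2 + 2 + 1 + 0 + 9 + 5 + 4)/11 = 2.2727
Numerator Σ_{t=1}^{10}(x_t−x̄)(x_{t+1}−x̄) = 14.6529
Denominator Σ(x_t−x̄)² = 120.1818
r_1 = 14.6529 / 120.1818 = 0.122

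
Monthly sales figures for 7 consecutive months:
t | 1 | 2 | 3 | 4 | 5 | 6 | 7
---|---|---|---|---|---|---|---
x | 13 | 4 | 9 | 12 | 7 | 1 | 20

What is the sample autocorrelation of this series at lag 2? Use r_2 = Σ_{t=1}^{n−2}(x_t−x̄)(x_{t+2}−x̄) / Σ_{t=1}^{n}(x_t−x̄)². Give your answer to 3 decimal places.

-0.260

Mean x̄ = (13 + 4 + 9 + 12 + 7 + 1 + 20)/7 = 9.4286
Σ(x_t−x̄)(x_{t+2}−x̄) = (-1.5306) + (-13.9592) + (1.0408) + (-21.6735) + (-25.6735) = -61.7959
Denominator Σ(x_t−x̄)² = 237.7143
r_2 = -61.7959 / 237.7143 = -0.260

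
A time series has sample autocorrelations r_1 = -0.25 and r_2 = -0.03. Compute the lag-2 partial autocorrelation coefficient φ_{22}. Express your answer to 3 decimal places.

-0.099

φ_{22} = (r_2 − r_1²) / (1 − r_1²)
r_1² = (-0.25)² = 0.0625
Numerator = -0.03 − 0.0625 = -0.0925; denominator = 1 − 0.0625 = 0.9375
φ_{22} = -0.0925 / 0.9375 = -0.099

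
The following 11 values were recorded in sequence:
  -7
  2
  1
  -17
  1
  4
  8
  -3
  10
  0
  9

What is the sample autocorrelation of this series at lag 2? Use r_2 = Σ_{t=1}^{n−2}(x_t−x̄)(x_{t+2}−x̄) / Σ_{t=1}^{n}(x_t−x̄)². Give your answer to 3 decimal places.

0.089

Mean x̄ = (-7 + 2 + 1 − 17 + 1 + 4 + 8 − 3 + 10 + 0 + 9)/11 = 0.7273
Numerator Σ_{t=1}^{9}(x_t−x̄)(x_{t+2}−x̄) = 54.0331
Denominator Σ(x_t−x̄)² = 608.1818
r_2 = 54.0331 / 608.1818 = 0.089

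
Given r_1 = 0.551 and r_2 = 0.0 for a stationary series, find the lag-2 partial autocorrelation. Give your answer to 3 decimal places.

-0.436

φ_{22} = (r_2 − r_1²) / (1 − r_1²)
r_1² = (0.551)² = 0.303601
Numerator = 0.0 − 0.3036 = -0.3036; denominator = 1 − 0.3036 = 0.6964
φ_{22} = -0.3036 / 0.6964 = -0.436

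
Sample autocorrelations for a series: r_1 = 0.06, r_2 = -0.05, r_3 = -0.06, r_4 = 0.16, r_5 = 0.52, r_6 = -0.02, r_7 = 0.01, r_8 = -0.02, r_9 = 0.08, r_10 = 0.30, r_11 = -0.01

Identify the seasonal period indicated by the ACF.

5

The largest autocorrelation is r_5 = 0.52, with a weaker echo at lag 10 (0.30); the remaining lags stay at or below 0.16.
The dominant spike at lag 5 indicates a seasonal period of 5.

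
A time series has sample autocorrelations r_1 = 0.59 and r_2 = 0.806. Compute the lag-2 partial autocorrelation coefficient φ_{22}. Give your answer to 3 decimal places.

0.702

φ_{22} = (r_2 − r_1²) / (1 − r_1²)
r_1² = (0.59)² = 0.3481
Numerator = 0.806 − 0.3481 = 0.4579; denominator = 1 − 0.3481 = 0.6519
φ_{22} = 0.4579 / 0.6519 = 0.702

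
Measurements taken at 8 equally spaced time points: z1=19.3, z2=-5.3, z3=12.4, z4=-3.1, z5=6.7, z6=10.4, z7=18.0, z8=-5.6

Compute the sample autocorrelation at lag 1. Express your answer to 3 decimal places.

-0.515

Mean z̄ = (19.3 − 5.3 + 12.4 − 3.1 + 6.7 + 10.4 + 18.0 − 5.6)/8 = 6.6000
Numerator Σ_{t=1}^{7}(z_t−z̄)(z_{t+1}−z̄) = -372.7600
Denominator Σ(z_t−z̄)² = 723.8800
r_1 = -372.7600 / 723.8800 = -0.515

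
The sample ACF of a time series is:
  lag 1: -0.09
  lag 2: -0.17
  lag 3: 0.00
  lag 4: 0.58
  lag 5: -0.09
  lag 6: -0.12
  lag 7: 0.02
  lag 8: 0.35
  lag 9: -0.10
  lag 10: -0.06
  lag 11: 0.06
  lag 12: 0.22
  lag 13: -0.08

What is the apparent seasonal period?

The largest autocorrelation is r_4 = 0.58, with weaker echoes at lags 8 (0.35) and 12 (0.22); the remaining lags stay at or below 0.06.
The dominant spike at lag 4 indicates a seasonal period of 4.

4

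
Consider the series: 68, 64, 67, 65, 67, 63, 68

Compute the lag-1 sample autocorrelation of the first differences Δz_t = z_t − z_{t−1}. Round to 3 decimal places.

-0.676

First differences Δz: -4, 3, -2, 2, -4, 5
Mean of differences = 0.0000
Numerator Σ(Δz_t−Δz̄)(Δz_{t+1}−Δz̄) = -50.0000
Denominator Σ(Δz_t−Δz̄)² = 74.0000
r_1(Δz) = -50.0000 / 74.0000 = -0.676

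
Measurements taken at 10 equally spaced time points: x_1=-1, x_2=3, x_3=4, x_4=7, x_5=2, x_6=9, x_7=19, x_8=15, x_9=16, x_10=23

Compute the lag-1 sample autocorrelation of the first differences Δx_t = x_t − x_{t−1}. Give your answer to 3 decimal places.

-0.256

First differences Δx: 4, 1, 3, -5, 7, 10, -4, 1, 7
Mean of differences = 2.6667
Numerator Σ(Δx_t−Δx̄)(Δx_{t+1}−Δx̄) = -51.7778
Denominator Σ(Δx_t−Δx̄)² = 202.0000
r_1(Δx) = -51.7778 / 202.0000 = -0.256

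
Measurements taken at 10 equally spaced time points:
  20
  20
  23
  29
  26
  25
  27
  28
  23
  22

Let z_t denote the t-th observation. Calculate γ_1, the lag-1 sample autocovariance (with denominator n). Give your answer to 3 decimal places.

Mean z̄ = (20 + 20 + 23 + 29 + 26 + 25 + 27 + 28 + 23 + 22)/10 = 24.3000
Σ_{t=1}^{9}(z_t−z̄)(z_{t+1}−z̄) = 37.2100
γ_1 = 37.2100 / 10 = 3.721

3.721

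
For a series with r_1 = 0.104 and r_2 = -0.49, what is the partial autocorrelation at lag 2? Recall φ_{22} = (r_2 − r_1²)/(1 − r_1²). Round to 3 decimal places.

-0.506

φ_{22} = (r_2 − r_1²) / (1 − r_1²)
r_1² = (0.104)² = 0.010816
Numerator = -0.49 − 0.0108 = -0.5008; denominator = 1 − 0.0108 = 0.9892
φ_{22} = -0.5008 / 0.9892 = -0.506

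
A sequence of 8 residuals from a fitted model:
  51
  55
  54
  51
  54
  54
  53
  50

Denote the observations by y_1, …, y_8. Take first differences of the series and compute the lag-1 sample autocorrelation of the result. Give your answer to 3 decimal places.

First differences Δy: 4, -1, -3, 3, 0, -1, -3
Mean of differences = -0.1429
Numerator Σ(Δy_t−Δȳ)(Δy_{t+1}−Δȳ) = -7.3061
Denominator Σ(Δy_t−Δȳ)² = 44.8571
r_1(Δy) = -7.3061 / 44.8571 = -0.163

-0.163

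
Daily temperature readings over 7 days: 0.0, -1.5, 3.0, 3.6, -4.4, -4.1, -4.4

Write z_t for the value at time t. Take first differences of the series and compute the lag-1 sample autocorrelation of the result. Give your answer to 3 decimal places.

First differences Δz: -1.5, 4.5, 0.6, -8.0, 0.3, -0.3
Mean of differences = -0.7333
Numerator Σ(Δz_t−Δz̄)(Δz_{t+1}−Δz̄) = -13.7844
Denominator Σ(Δz_t−Δz̄)² = 83.8133
r_1(Δz) = -13.7844 / 83.8133 = -0.164

-0.164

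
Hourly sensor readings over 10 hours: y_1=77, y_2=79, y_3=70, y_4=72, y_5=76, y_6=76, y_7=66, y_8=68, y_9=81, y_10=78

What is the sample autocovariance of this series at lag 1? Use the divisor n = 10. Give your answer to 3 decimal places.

Mean ȳ = (77 + 79 + 70 + 72 + 76 + 76 + 66 + 68 + 81 + 78)/10 = 74.3000
Σ_{t=1}^{9}(y_t−ȳ)(y_{t+1}−ȳ) = 22.1100
γ_1 = 22.1100 / 10 = 2.211

2.211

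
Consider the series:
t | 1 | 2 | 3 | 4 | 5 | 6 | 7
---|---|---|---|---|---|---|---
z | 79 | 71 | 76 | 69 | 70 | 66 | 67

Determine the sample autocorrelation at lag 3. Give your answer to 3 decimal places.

-0.243

Mean z̄ = (79 + 71 + 76 + 69 + 70 + 66 + 67)/7 = 71.1429
Deviations from mean: 7.8571, -0.1429, 4.8571, -2.1429, -1.1429, -5.1429, -4.1429
Numerator Σ_{t=1}^{4}(z_t−z̄)(z_{t+3}−z̄) = -32.7755
Denominator Σ(z_t−z̄)² = 134.8571
r_3 = -32.7755 / 134.8571 = -0.243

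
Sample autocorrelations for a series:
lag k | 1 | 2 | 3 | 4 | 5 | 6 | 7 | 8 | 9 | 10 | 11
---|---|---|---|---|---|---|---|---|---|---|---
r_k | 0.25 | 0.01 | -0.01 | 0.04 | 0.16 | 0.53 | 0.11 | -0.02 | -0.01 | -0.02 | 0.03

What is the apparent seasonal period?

The largest autocorrelation is r_6 = 0.53; the remaining lags stay at or below 0.25. The elevated value at lag 1 (0.25), dropping to 0.01 at lag 2, reflects decaying short-term dependence rather than seasonality.
The dominant spike at lag 6 indicates a seasonal period of 6.

6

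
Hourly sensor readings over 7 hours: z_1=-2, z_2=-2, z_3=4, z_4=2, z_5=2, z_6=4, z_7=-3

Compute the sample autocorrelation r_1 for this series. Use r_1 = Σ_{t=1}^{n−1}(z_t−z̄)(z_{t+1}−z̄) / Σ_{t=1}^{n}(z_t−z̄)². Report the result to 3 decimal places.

-0.068

Mean z̄ = (-2 − 2 + 4 + 2 + 2 + 4 − 3)/7 = 0.7143
Numerator Σ_{t=1}^{6}(z_t−z̄)(z_{t+1}−z̄) = -3.6531
Denominator Σ(z_t−z̄)² = 53.4286
r_1 = -3.6531 / 53.4286 = -0.068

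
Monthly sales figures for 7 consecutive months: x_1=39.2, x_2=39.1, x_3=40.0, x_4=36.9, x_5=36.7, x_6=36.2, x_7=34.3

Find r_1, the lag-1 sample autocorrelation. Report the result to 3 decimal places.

Mean x̄ = (39.2 + 39.1 + 40.0 + 36.9 + 36.7 + 36.2 + 34.3)/7 = 37.4857
Deviations from mean: 1.7143, 1.6143, 2.5143, -0.5857, -0.7857, -1.2857, -3.1857
Σ(x_t−x̄)(x_{t+1}−x̄) = (2.7673) + (4.0588) + (-1.4727) + (0.4602) + (1.0102) + (4.0959) = 10.9198
Denominator Σ(x_t−x̄)² = 24.6286
r_1 = 10.9198 / 24.6286 = 0.443

0.443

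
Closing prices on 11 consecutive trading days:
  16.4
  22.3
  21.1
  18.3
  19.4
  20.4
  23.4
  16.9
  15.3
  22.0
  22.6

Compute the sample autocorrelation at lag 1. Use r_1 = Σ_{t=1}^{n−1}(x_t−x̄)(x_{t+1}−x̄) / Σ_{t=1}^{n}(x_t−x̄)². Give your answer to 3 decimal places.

-0.076

Mean x̄ = (16.4 + 22.3 + 21.1 + 18.3 + 19.4 + 20.4 + 23.4 + 16.9 + 15.3 + 22.0 + 22.6)/11 = 19.8273
Numerator Σ_{t=1}^{10}(x_t−x̄)(x_{t+1}−x̄) = -5.8353
Denominator Σ(x_t−x̄)² = 76.5618
r_1 = -5.8353 / 76.5618 = -0.076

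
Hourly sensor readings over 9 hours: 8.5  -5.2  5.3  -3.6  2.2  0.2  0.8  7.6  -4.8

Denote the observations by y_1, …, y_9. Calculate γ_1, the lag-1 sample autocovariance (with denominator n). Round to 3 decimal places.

-15.442

Mean ȳ = (8.5 − 5.2 + 5.3 − 3.6 + 2.2 + 0.2 + 0.8 + 7.6 − 4.8)/9 = 1.2222
Σ_{t=1}^{8}(y_t−ȳ)(y_{t+1}−ȳ) = -138.9760
γ_1 = -138.9760 / 9 = -15.442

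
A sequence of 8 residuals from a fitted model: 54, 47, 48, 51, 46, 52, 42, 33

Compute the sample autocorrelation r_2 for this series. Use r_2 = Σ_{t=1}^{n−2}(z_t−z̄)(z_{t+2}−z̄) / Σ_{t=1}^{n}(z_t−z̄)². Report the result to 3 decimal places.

Mean z̄ = (54 + 47 + 48 + 51 + 46 + 52 + 42 + 33)/8 = 46.6250
Deviations from mean: 7.3750, 0.3750, 1.3750, 4.3750, -0.6250, 5.3750, -4.6250, -13.6250
Σ(z_t−z̄)(z_{t+2}−z̄) = (10.1406) + (1.6406) + (-0.8594) + (23.5156) + (2.8906) + (-73.2344) = -35.9063
Denominator Σ(z_t−z̄)² = 311.8750
r_2 = -35.9063 / 311.8750 = -0.115

-0.115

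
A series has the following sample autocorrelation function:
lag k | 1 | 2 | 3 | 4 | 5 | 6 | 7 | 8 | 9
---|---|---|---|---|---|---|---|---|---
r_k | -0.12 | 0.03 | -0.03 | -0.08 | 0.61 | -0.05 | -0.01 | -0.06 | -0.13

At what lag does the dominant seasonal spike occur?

5

The largest autocorrelation is r_5 = 0.61; the remaining lags stay at or below 0.03.
The dominant spike at lag 5 indicates a seasonal period of 5.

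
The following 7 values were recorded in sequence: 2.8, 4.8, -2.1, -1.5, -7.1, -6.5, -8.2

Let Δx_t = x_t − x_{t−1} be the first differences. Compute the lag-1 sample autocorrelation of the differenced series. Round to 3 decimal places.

First differences Δx: 2.0, -6.9, 0.6, -5.6, 0.6, -1.7
Mean of differences = -1.8333
Numerator Σ(Δx_t−Δx̄)(Δx_{t+1}−Δx̄) = -49.7578
Denominator Σ(Δx_t−Δx̄)² = 66.4133
r_1(Δx) = -49.7578 / 66.4133 = -0.749

-0.749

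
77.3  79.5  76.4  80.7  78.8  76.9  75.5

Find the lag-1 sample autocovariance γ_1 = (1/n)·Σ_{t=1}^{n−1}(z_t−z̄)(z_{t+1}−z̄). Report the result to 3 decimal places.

-0.494

Mean z̄ = (77.3 + 79.5 + 76.4 + 80.7 + 78.8 + 76.9 + 75.5)/7 = 77.8714
Deviations: -0.5714, 1.6286, -1.4714, 2.8286, 0.9286, -0.9714, -2.3714
Σ_{t=1}^{6}(z_t−z̄)(z_{t+1}−z̄) = -3.4608
γ_1 = -3.4608 / 7 = -0.494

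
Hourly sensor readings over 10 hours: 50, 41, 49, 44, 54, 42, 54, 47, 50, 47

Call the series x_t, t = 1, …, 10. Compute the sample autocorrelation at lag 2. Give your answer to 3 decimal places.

Mean x̄ = (50 + 41 + 49 + 44 + 54 + 42 + 54 + 47 + 50 + 47)/10 = 47.8000
Numerator Σ_{t=1}^{8}(x_t−x̄)(x_{t+2}−x̄) = 115.3200
Denominator Σ(x_t−x̄)² = 183.6000
r_2 = 115.3200 / 183.6000 = 0.628

0.628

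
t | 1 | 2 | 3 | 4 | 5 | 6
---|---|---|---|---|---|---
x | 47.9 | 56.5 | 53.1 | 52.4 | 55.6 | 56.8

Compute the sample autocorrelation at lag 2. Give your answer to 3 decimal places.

-0.093

Mean x̄ = (47.9 + 56.5 + 53.1 + 52.4 + 55.6 + 56.8)/6 = 53.7167
Numerator Σ_{t=1}^{4}(x_t−x̄)(x_{t+2}−x̄) = -5.2989
Denominator Σ(x_t−x̄)² = 56.7483
r_2 = -5.2989 / 56.7483 = -0.093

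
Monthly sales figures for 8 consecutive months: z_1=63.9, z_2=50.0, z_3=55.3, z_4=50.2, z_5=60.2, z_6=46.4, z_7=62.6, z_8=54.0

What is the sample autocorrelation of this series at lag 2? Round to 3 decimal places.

0.419

Mean z̄ = (63.9 + 50.0 + 55.3 + 50.2 + 60.2 + 46.4 + 62.6 + 54.0)/8 = 55.3250
Deviations from mean: 8.5750, -5.3250, -0.0250, -5.1250, 4.8750, -8.9250, 7.2750, -1.3250
Numerator Σ_{t=1}^{6}(z_t−z̄)(z_{t+2}−z̄) = 119.9863
Denominator Σ(z_t−z̄)² = 286.2550
r_2 = 119.9863 / 286.2550 = 0.419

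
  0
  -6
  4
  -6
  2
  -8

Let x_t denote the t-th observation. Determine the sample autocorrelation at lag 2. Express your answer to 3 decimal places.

0.620

Mean x̄ = (0 − 6 + 4 − 6 + 2 − 8)/6 = -2.3333
Deviations from mean: 2.3333, -3.6667, 6.3333, -3.6667, 4.3333, -5.6667
Σ(x_t−x̄)(x_{t+2}−x̄) = (14.7778) + (13.4444) + (27.4444) + (20.7778) = 76.4444
Denominator Σ(x_t−x̄)² = 123.3333
r_2 = 76.4444 / 123.3333 = 0.620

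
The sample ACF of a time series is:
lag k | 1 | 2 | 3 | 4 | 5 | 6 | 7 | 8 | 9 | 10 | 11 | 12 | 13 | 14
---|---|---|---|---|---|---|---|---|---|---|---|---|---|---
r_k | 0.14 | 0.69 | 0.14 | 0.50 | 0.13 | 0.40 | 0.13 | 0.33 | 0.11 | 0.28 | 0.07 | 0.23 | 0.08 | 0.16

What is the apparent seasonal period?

The largest autocorrelation is r_2 = 0.69, with weaker echoes at lags 4 (0.50), 6 (0.40), 8 (0.33), 10 (0.28), 12 (0.23) and 14 (0.16); the remaining lags stay at or below 0.14.
The dominant spike at lag 2 indicates a seasonal period of 2.

2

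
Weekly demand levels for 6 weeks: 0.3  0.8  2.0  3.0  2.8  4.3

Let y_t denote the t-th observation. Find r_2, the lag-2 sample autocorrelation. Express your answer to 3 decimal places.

0.074

Mean ȳ = (0.3 + 0.8 + 2.0 + 3.0 + 2.8 + 4.3)/6 = 2.2000
Deviations from mean: -1.9000, -1.4000, -0.2000, 0.8000, 0.6000, 2.1000
Σ(y_t−ȳ)(y_{t+2}−ȳ) = (0.3800) + (-1.1200) + (-0.1200) + (1.6800) = 0.8200
Denominator Σ(y_t−ȳ)² = 11.0200
r_2 = 0.8200 / 11.0200 = 0.074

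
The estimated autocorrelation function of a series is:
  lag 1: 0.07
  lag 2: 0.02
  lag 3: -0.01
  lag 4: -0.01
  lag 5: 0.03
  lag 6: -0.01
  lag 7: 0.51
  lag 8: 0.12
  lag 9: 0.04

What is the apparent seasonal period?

7

The largest autocorrelation is r_7 = 0.51; the remaining lags stay at or below 0.12.
The dominant spike at lag 7 indicates a seasonal period of 7.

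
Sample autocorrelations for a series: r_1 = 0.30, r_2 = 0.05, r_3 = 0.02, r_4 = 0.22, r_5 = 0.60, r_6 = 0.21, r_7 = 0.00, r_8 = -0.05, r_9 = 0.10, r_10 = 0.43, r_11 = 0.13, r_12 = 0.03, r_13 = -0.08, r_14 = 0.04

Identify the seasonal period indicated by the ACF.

5

The largest autocorrelation is r_5 = 0.60, with a weaker echo at lag 10 (0.43); the remaining lags stay at or below 0.30. The elevated value at lag 1 (0.30), dropping to 0.05 at lag 2, reflects decaying short-term dependence rather than seasonality.
The dominant spike at lag 5 indicates a seasonal period of 5.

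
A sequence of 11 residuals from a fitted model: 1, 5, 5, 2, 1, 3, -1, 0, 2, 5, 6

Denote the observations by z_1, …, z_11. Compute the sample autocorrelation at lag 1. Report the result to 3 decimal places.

Mean z̄ = (1 + 5 + 5 + 2 + 1 + 3 − 1 + 0 + 2 + 5 + 6)/11 = 2.6364
Numerator Σ_{t=1}^{10}(z_t−z̄)(z_{t+1}−z̄) = 17.0496
Denominator Σ(z_t−z̄)² = 54.5455
r_1 = 17.0496 / 54.5455 = 0.313

0.313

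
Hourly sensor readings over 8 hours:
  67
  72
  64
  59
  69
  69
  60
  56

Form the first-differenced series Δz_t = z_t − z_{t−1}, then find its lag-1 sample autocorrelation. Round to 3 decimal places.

First differences Δz: 5, -8, -5, 10, 0, -9, -4
Mean of differences = -1.5714
Numerator Σ(Δz_t−Δz̄)(Δz_{t+1}−Δz̄) = -35.3265
Denominator Σ(Δz_t−Δz̄)² = 293.7143
r_1(Δz) = -35.3265 / 293.7143 = -0.120

-0.120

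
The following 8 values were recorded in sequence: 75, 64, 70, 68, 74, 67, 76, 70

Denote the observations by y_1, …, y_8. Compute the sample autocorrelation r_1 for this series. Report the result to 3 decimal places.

Mean ȳ = (75 + 64 + 70 + 68 + 74 + 67 + 76 + 70)/8 = 70.5000
Deviations from mean: 4.5000, -6.5000, -0.5000, -2.5000, 3.5000, -3.5000, 5.5000, -0.5000
Numerator Σ_{t=1}^{7}(y_t−ȳ)(y_{t+1}−ȳ) = -67.7500
Denominator Σ(y_t−ȳ)² = 124.0000
r_1 = -67.7500 / 124.0000 = -0.546

-0.546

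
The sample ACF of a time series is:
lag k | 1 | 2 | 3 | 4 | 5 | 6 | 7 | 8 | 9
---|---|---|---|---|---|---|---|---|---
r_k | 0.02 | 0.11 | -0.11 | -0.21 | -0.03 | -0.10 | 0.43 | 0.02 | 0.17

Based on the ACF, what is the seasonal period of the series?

The largest autocorrelation is r_7 = 0.43; the remaining lags stay at or below 0.17.
The dominant spike at lag 7 indicates a seasonal period of 7.

7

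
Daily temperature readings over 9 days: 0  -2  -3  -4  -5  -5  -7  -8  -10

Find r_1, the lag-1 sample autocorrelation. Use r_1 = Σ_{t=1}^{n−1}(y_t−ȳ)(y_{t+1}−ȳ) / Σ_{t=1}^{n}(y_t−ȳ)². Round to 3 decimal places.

0.571

Mean ȳ = (0 − 2 − 3 − 4 − 5 − 5 − 7 − 8 − 10)/9 = -4.8889
Numerator Σ_{t=1}^{8}(y_t−ȳ)(y_{t+1}−ȳ) = 43.8765
Denominator Σ(y_t−ȳ)² = 76.8889
r_1 = 43.8765 / 76.8889 = 0.571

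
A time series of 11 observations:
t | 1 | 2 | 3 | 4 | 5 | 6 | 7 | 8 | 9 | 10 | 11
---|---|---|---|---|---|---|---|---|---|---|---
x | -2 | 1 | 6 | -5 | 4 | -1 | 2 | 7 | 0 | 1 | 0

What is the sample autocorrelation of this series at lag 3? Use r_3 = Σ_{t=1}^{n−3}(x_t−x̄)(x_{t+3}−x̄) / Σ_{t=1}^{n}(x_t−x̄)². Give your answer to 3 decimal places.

Mean x̄ = (-2 + 1 + 6 − 5 + 4 − 1 + 2 + 7 + 0 + 1 + 0)/11 = 1.1818
Numerator Σ_{t=1}^{8}(x_t−x̄)(x_{t+3}−x̄) = 15.5372
Denominator Σ(x_t−x̄)² = 121.6364
r_3 = 15.5372 / 121.6364 = 0.128

0.128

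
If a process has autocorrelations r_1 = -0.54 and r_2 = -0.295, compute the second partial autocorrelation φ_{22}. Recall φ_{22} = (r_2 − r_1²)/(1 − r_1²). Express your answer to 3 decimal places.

φ_{22} = (r_2 − r_1²) / (1 − r_1²)
r_1² = (-0.54)² = 0.2916
Numerator = -0.295 − 0.2916 = -0.5866; denominator = 1 − 0.2916 = 0.7084
φ_{22} = -0.5866 / 0.7084 = -0.828

-0.828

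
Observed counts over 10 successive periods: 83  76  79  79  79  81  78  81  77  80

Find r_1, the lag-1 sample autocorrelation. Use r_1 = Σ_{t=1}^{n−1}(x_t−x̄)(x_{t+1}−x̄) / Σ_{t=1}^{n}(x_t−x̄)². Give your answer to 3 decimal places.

Mean x̄ = (83 + 76 + 79 + 79 + 79 + 81 + 78 + 81 + 77 + 80)/10 = 79.3000
Numerator Σ_{t=1}^{9}(x_t−x̄)(x_{t+1}−x̄) = -21.4900
Denominator Σ(x_t−x̄)² = 38.1000
r_1 = -21.4900 / 38.1000 = -0.564

-0.564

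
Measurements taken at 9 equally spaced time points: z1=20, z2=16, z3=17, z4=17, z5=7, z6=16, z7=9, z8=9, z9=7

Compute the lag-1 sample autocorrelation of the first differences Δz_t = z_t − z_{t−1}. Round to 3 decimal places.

First differences Δz: -4, 1, 0, -10, 9, -7, 0, -2
Mean of differences = -1.6250
Numerator Σ(Δz_t−Δz̄)(Δz_{t+1}−Δz̄) = -171.0156
Denominator Σ(Δz_t−Δz̄)² = 229.8750
r_1(Δz) = -171.0156 / 229.8750 = -0.744

-0.744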